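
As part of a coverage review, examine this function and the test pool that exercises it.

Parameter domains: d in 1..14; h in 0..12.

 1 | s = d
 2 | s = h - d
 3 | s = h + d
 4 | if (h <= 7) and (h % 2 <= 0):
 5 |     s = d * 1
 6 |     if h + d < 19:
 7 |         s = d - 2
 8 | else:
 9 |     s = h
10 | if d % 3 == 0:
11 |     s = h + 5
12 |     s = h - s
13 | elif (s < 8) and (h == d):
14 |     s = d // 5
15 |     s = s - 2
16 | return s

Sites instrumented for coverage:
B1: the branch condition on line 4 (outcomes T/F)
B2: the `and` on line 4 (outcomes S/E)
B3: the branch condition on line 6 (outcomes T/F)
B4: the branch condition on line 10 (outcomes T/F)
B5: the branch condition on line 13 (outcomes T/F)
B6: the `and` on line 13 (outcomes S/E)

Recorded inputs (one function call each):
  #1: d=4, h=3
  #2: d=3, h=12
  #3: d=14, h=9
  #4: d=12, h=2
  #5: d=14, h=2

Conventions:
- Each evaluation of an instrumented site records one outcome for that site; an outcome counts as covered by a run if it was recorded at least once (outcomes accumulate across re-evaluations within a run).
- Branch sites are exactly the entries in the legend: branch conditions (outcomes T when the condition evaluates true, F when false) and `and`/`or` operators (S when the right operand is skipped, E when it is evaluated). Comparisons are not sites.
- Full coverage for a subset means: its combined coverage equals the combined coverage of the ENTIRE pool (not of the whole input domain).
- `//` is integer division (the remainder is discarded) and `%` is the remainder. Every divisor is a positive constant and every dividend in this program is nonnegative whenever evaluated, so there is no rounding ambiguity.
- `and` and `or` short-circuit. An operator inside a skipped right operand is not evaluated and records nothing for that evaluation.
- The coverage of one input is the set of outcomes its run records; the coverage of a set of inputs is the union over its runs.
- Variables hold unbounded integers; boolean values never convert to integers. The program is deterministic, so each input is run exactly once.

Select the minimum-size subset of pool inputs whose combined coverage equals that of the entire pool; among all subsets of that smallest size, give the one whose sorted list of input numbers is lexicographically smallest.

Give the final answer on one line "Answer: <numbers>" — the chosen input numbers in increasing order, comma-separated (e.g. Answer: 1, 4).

run #1 (d=4, h=3) runs B2->E, B1->F, B4->F, B6->E, B5->F; records B1=F, B2=E, B4=F, B5=F, B6=E
run #2 (d=3, h=12) runs B2->S, B1->F, B4->T; records B1=F, B2=S, B4=T
run #3 (d=14, h=9) runs B2->S, B1->F, B4->F, B6->S, B5->F; records B1=F, B2=S, B4=F, B5=F, B6=S
run #4 (d=12, h=2) runs B2->E, B1->T, B3->T, B4->T; records B1=T, B2=E, B3=T, B4=T
run #5 (d=14, h=2) runs B2->E, B1->T, B3->T, B4->F, B6->S, B5->F; records B1=T, B2=E, B3=T, B4=F, B5=F, B6=S
union over all inputs: B1=T, B1=F, B2=S, B2=E, B3=T, B4=T, B4=F, B5=F, B6=S, B6=E (10 outcomes)
checked all size-1 subsets: none covers 10 outcomes (max 6/10)
checked all size-2 subsets: none covers 10 outcomes (max 9/10)
size 3: inputs {1, 2, 5} cover all 10 outcomes, and no lexicographically smaller subset of this size does

Answer: 1, 2, 5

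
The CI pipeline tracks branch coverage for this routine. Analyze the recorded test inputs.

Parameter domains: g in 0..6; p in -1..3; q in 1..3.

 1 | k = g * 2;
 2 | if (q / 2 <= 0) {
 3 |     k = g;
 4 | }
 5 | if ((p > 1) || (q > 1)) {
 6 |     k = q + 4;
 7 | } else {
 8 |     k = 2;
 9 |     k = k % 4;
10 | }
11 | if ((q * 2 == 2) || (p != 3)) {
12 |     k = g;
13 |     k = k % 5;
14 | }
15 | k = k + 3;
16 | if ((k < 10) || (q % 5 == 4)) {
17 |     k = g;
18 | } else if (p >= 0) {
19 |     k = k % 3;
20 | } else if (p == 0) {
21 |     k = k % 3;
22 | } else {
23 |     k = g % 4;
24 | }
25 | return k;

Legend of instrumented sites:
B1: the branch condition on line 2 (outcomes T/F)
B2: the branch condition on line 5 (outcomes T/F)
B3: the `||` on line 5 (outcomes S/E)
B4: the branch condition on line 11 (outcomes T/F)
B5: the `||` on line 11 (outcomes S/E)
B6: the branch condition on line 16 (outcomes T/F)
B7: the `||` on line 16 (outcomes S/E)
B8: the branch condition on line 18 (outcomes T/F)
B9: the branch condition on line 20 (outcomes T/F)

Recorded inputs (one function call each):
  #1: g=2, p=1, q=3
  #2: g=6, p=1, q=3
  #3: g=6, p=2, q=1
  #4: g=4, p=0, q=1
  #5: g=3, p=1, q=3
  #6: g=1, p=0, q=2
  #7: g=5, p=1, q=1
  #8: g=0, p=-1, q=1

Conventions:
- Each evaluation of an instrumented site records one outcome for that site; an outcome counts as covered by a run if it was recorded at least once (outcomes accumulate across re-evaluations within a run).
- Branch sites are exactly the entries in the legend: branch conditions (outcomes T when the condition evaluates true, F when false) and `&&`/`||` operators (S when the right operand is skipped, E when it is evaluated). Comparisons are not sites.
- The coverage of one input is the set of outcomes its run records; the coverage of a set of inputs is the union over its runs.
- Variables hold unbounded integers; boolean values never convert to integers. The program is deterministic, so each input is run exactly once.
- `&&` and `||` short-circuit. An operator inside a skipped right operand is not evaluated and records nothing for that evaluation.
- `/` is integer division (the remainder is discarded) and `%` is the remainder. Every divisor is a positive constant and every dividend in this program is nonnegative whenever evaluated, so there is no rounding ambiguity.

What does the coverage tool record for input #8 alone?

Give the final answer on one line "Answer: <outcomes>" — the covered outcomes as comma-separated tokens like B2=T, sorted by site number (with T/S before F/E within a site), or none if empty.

Event log for input #8 (g=0, p=-1, q=1):
  B1->T, B3->E, B2->F, B5->S, B4->T, B7->S, B6->T
collecting distinct outcomes: B1=T, B2=F, B3=E, B4=T, B5=S, B6=T, B7=S

Answer: B1=T, B2=F, B3=E, B4=T, B5=S, B6=T, B7=S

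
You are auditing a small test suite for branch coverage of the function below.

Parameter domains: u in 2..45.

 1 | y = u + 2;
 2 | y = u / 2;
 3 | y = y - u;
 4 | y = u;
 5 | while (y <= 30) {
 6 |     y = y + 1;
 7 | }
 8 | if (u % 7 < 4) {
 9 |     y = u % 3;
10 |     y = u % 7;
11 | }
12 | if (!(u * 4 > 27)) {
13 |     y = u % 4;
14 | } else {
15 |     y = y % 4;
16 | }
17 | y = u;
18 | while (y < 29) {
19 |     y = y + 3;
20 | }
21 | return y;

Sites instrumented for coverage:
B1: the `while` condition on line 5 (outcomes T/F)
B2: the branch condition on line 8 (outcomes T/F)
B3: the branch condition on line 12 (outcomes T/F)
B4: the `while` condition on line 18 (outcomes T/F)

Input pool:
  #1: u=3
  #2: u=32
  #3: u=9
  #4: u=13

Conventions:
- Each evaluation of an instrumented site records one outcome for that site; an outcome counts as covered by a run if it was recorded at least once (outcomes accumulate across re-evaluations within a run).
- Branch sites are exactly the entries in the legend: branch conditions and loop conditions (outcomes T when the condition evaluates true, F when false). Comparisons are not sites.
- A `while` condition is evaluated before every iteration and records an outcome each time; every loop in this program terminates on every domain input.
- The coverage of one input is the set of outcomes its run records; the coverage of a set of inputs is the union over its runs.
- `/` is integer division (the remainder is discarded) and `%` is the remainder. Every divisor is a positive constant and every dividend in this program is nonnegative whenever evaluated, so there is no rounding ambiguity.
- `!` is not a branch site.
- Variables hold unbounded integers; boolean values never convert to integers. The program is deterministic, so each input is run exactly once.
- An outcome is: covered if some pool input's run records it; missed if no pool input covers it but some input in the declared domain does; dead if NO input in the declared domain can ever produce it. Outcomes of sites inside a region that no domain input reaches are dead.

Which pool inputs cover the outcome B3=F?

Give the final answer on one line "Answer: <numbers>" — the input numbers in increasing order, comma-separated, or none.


input #1 (u=3): does not produce B3=F
input #2 (u=32): produces B3=F
input #3 (u=9): produces B3=F
input #4 (u=13): produces B3=F
Answer: 2, 3, 4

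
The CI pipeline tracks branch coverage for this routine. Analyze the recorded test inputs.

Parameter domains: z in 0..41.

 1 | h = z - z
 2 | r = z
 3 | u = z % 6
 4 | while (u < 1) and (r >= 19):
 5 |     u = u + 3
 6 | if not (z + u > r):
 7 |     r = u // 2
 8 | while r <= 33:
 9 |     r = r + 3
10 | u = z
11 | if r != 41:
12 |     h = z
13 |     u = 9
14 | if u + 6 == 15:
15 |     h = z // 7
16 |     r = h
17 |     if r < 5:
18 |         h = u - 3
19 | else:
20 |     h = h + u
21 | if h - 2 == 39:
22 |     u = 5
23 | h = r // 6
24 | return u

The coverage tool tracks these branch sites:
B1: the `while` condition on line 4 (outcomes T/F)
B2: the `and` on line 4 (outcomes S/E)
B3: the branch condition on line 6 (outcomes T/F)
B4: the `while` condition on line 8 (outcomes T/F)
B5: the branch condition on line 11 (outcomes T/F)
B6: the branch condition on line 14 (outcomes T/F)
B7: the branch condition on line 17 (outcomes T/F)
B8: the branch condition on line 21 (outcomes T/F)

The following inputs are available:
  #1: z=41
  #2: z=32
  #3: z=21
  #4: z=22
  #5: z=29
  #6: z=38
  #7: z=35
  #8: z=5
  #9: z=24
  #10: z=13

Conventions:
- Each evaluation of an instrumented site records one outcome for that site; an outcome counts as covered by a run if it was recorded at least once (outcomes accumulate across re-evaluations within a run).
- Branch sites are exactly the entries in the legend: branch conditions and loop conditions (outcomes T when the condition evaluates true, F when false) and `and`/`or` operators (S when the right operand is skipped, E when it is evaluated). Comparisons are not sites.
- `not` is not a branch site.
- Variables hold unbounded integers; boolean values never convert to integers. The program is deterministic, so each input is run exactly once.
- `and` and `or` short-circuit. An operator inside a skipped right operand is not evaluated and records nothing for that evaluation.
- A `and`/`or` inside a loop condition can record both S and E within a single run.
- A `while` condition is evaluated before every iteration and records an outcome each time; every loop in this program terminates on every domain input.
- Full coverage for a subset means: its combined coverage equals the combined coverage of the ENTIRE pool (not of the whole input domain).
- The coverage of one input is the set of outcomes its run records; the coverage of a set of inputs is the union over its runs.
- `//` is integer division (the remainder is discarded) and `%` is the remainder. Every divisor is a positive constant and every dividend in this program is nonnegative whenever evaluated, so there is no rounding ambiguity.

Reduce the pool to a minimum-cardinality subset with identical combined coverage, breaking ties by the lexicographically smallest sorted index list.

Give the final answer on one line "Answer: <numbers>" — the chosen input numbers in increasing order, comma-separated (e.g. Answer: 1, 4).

#1 (z=41) -> covered: B1=F, B2=S, B3=F, B4=F, B5=F, B6=F, B8=T
#2 (z=32) -> covered: B1=F, B2=S, B3=F, B4=T, B4=F, B5=T, B6=T, B7=T, B8=F
#3 (z=21) -> covered: B1=F, B2=S, B3=F, B4=T, B4=F, B5=T, B6=T, B7=T, B8=F
#4 (z=22) -> covered: B1=F, B2=S, B3=F, B4=T, B4=F, B5=T, B6=T, B7=T, B8=F
#5 (z=29) -> covered: B1=F, B2=S, B3=F, B4=T, B4=F, B5=T, B6=T, B7=T, B8=F
#6 (z=38) -> covered: B1=F, B2=S, B3=F, B4=F, B5=T, B6=T, B7=F, B8=F
#7 (z=35) -> covered: B1=F, B2=S, B3=F, B4=F, B5=T, B6=T, B7=F, B8=F
#8 (z=5) -> covered: B1=F, B2=S, B3=F, B4=T, B4=F, B5=T, B6=T, B7=T, B8=F
#9 (z=24) -> covered: B1=T, B1=F, B2=S, B2=E, B3=F, B4=T, B4=F, B5=T, B6=T, B7=T, B8=F
#10 (z=13) -> covered: B1=F, B2=S, B3=F, B4=T, B4=F, B5=T, B6=T, B7=T, B8=F
union over all inputs: B1=T, B1=F, B2=S, B2=E, B3=F, B4=T, B4=F, B5=T, B5=F, B6=T, B6=F, B7=T, B7=F, B8=T, B8=F (15 outcomes)
size 1 is not enough: best union over all size-1 subsets is 11/15
size 2 is not enough: best union over all size-2 subsets is 14/15
size 3: inputs {1, 6, 9} cover all 15 outcomes, and no lexicographically smaller subset of this size does

Answer: 1, 6, 9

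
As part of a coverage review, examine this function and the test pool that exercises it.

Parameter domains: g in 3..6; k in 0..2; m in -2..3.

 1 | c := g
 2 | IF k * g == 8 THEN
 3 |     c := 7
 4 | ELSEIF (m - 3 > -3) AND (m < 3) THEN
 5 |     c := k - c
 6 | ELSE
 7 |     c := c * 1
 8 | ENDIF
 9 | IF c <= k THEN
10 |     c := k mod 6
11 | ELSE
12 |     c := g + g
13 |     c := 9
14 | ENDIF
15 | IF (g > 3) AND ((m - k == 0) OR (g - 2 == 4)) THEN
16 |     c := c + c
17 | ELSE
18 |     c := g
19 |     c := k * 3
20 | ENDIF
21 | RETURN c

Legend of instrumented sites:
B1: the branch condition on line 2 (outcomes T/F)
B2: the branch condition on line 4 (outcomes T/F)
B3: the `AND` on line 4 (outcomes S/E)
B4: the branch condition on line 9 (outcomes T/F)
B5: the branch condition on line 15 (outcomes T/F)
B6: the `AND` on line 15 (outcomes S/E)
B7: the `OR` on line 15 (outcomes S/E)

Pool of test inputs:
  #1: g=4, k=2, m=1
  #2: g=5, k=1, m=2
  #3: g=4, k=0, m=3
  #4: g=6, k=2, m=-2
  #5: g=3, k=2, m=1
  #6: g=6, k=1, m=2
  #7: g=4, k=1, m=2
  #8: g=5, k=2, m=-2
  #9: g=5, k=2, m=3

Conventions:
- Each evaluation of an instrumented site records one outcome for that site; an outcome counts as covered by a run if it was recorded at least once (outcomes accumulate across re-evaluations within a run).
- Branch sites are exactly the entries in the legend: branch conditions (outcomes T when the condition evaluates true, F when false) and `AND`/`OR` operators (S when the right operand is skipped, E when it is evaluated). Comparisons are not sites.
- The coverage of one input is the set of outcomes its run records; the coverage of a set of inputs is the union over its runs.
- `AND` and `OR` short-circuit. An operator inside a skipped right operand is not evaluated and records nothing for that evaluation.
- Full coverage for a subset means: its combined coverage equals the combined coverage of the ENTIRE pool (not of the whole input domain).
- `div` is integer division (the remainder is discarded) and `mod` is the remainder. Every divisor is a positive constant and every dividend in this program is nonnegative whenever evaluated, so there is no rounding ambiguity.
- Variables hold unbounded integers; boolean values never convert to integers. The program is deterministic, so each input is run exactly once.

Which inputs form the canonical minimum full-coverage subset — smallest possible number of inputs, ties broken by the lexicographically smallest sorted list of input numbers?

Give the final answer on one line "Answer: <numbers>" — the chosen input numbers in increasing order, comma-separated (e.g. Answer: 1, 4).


input #1, g=4, k=2, m=1: outcomes B1=T, B4=F, B5=F, B6=E, B7=E
input #2, g=5, k=1, m=2: outcomes B1=F, B2=T, B3=E, B4=T, B5=F, B6=E, B7=E
input #3, g=4, k=0, m=3: outcomes B1=F, B2=F, B3=E, B4=F, B5=F, B6=E, B7=E
input #4, g=6, k=2, m=-2: outcomes B1=F, B2=F, B3=S, B4=F, B5=T, B6=E, B7=E
input #5, g=3, k=2, m=1: outcomes B1=F, B2=T, B3=E, B4=T, B5=F, B6=S
input #6, g=6, k=1, m=2: outcomes B1=F, B2=T, B3=E, B4=T, B5=T, B6=E, B7=E
input #7, g=4, k=1, m=2: outcomes B1=F, B2=T, B3=E, B4=T, B5=F, B6=E, B7=E
input #8, g=5, k=2, m=-2: outcomes B1=F, B2=F, B3=S, B4=F, B5=F, B6=E, B7=E
input #9, g=5, k=2, m=3: outcomes B1=F, B2=F, B3=E, B4=F, B5=F, B6=E, B7=E
union over all inputs: B1=T, B1=F, B2=T, B2=F, B3=S, B3=E, B4=T, B4=F, B5=T, B5=F, B6=S, B6=E, B7=E (13 outcomes)
every size-1 subset falls short of the 13 outcomes (best: 7/13)
every size-2 subset falls short of the 13 outcomes (best: 12/13)
size 3: inputs {1, 4, 5} cover all 13 outcomes, and no lexicographically smaller subset of this size does
Answer: 1, 4, 5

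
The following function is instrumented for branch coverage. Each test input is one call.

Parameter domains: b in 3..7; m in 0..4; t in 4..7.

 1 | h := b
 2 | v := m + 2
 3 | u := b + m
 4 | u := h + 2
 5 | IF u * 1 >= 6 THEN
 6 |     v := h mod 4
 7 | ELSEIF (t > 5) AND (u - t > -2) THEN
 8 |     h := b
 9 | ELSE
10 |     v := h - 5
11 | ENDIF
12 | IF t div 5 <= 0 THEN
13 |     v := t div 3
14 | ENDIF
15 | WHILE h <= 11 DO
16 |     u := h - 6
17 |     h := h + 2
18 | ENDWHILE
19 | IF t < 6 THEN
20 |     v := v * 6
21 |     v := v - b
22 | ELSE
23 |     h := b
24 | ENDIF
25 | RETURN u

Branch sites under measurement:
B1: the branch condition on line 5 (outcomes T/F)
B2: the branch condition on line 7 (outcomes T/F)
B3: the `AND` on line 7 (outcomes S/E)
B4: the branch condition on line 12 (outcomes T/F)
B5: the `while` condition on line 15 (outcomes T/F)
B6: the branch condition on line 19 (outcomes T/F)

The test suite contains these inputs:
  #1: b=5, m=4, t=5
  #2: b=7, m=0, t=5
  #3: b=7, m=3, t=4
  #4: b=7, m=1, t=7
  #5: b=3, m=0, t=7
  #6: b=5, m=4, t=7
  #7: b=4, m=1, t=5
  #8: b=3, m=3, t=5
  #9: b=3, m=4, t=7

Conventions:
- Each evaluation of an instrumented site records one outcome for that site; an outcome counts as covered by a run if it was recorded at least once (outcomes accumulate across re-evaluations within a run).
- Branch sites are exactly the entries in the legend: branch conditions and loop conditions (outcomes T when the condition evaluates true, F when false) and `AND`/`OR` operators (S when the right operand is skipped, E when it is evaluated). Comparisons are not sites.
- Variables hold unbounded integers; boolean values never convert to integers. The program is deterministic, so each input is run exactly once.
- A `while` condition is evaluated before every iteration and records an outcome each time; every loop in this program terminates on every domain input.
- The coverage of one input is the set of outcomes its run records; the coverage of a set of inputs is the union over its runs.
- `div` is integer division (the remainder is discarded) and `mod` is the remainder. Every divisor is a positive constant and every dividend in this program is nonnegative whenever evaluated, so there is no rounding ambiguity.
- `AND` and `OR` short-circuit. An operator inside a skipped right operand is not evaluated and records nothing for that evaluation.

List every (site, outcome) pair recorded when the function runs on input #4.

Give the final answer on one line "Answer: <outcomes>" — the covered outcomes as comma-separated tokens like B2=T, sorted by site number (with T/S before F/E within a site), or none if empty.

Tracing the run of input #4 (b=7, m=1, t=7):
  B1->T, B4->F, B5->T, B5->T, B5->T, B5->F, B6->F
distinct outcomes covered: B1=T, B4=F, B5=T, B5=F, B6=F

Answer: B1=T, B4=F, B5=T, B5=F, B6=F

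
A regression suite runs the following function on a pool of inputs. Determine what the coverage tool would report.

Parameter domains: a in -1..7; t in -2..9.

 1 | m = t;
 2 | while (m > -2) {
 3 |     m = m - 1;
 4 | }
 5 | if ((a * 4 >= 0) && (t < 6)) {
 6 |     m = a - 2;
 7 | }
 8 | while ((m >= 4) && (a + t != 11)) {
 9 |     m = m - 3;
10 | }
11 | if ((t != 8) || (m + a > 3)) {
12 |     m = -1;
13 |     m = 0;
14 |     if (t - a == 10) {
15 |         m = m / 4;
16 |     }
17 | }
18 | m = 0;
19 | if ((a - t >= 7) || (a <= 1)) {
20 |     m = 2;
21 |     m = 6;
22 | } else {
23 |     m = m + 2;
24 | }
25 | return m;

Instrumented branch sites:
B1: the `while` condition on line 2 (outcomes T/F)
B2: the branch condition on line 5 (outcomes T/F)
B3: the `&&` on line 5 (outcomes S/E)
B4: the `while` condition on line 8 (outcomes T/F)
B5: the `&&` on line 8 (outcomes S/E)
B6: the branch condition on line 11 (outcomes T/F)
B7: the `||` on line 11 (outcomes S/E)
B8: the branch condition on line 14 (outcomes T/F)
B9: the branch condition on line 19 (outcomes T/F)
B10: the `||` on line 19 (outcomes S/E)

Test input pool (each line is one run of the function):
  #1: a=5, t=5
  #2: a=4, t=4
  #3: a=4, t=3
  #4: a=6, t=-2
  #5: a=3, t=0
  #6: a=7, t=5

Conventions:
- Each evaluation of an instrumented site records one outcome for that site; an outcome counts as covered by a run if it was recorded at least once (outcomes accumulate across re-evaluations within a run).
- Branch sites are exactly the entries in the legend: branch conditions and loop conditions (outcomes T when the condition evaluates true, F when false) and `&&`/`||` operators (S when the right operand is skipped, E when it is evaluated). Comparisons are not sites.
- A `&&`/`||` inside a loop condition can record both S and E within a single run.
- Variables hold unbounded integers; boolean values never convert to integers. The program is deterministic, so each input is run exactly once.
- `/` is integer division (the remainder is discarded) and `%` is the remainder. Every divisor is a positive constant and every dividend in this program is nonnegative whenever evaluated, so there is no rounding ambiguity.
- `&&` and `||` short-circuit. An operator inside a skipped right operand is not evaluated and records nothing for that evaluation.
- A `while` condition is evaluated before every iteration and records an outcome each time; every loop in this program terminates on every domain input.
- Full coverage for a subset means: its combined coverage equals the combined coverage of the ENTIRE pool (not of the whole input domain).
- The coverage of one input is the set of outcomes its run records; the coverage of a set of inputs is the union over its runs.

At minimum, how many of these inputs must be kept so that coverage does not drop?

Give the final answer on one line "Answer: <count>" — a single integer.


run #1 (a=5, t=5) runs B1->T, B1->T, B1->T, B1->T, B1->T, B1->T, B1->T, B1->F, B3->E, B2->T, B5->S, B4->F, B7->S, B6->T, ...; records B1=T, B1=F, B2=T, B3=E, B4=F, B5=S, B6=T, B7=S, B8=F, B9=F, B10=E
run #2 (a=4, t=4) runs B1->T, B1->T, B1->T, B1->T, B1->T, B1->T, B1->F, B3->E, B2->T, B5->S, B4->F, B7->S, B6->T, B8->F, ...; records B1=T, B1=F, B2=T, B3=E, B4=F, B5=S, B6=T, B7=S, B8=F, B9=F, B10=E
run #3 (a=4, t=3) runs B1->T, B1->T, B1->T, B1->T, B1->T, B1->F, B3->E, B2->T, B5->S, B4->F, B7->S, B6->T, B8->F, B10->E, ...; records B1=T, B1=F, B2=T, B3=E, B4=F, B5=S, B6=T, B7=S, B8=F, B9=F, B10=E
run #4 (a=6, t=-2) runs B1->F, B3->E, B2->T, B5->E, B4->T, B5->S, B4->F, B7->S, B6->T, B8->F, B10->S, B9->T; records B1=F, B2=T, B3=E, B4=T, B4=F, B5=S, B5=E, B6=T, B7=S, B8=F, B9=T, B10=S
run #5 (a=3, t=0) runs B1->T, B1->T, B1->F, B3->E, B2->T, B5->S, B4->F, B7->S, B6->T, B8->F, B10->E, B9->F; records B1=T, B1=F, B2=T, B3=E, B4=F, B5=S, B6=T, B7=S, B8=F, B9=F, B10=E
run #6 (a=7, t=5) runs B1->T, B1->T, B1->T, B1->T, B1->T, B1->T, B1->T, B1->F, B3->E, B2->T, B5->E, B4->T, B5->S, B4->F, ...; records B1=T, B1=F, B2=T, B3=E, B4=T, B4=F, B5=S, B5=E, B6=T, B7=S, B8=F, B9=F, B10=E
union over all inputs: B1=T, B1=F, B2=T, B3=E, B4=T, B4=F, B5=S, B5=E, B6=T, B7=S, B8=F, B9=T, B9=F, B10=S, B10=E (15 outcomes)
every size-1 subset falls short of the 15 outcomes (best: 13/15)
inputs {1, 4} (size 2) cover everything; no size-2 subset with a lexicographically smaller index list covers all 15
Answer: 2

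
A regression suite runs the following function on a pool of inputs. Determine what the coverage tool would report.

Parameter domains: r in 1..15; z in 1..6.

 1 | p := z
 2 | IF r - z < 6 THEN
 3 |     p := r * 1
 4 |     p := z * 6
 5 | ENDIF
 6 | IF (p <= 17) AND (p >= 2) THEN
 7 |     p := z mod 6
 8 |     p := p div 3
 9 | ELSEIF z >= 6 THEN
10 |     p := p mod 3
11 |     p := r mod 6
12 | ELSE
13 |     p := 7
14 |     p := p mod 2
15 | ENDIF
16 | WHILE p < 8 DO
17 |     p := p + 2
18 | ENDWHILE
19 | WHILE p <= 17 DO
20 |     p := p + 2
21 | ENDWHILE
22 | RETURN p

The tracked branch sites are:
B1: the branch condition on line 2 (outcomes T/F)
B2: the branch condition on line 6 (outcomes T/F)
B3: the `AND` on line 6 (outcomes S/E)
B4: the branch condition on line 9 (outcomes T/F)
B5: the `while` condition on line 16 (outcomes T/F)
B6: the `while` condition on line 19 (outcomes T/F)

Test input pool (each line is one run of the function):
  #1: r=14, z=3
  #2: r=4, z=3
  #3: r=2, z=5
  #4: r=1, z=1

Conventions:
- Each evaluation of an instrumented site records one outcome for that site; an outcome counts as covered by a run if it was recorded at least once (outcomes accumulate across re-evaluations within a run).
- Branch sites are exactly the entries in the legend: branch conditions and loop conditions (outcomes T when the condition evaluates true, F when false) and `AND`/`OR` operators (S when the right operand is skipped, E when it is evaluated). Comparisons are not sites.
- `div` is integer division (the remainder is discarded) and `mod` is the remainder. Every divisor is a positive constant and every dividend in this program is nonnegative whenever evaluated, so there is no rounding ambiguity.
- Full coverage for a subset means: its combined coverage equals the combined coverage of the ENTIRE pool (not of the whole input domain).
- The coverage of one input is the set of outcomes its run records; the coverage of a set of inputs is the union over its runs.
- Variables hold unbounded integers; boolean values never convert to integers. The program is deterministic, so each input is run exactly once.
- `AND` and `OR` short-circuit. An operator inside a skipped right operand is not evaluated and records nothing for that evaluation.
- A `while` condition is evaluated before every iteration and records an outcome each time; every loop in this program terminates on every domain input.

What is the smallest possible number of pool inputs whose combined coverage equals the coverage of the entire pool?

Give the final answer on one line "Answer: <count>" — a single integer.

#1 (r=14, z=3) -> B1->F, B3->E, B2->T, B5->T, B5->T, B5->T, B5->T, B5->F, B6->T, B6->T, B6->T, B6->T, B6->T, B6->F; covered: B1=F, B2=T, B3=E, B5=T, B5=F, B6=T, B6=F
#2 (r=4, z=3) -> B1->T, B3->S, B2->F, B4->F, B5->T, B5->T, B5->T, B5->T, B5->F, B6->T, B6->T, B6->T, B6->T, B6->T, ...; covered: B1=T, B2=F, B3=S, B4=F, B5=T, B5=F, B6=T, B6=F
#3 (r=2, z=5) -> B1->T, B3->S, B2->F, B4->F, B5->T, B5->T, B5->T, B5->T, B5->F, B6->T, B6->T, B6->T, B6->T, B6->T, ...; covered: B1=T, B2=F, B3=S, B4=F, B5=T, B5=F, B6=T, B6=F
#4 (r=1, z=1) -> B1->T, B3->E, B2->T, B5->T, B5->T, B5->T, B5->T, B5->F, B6->T, B6->T, B6->T, B6->T, B6->T, B6->F; covered: B1=T, B2=T, B3=E, B5=T, B5=F, B6=T, B6=F
together the pool reaches 11 outcomes: B1=T, B1=F, B2=T, B2=F, B3=S, B3=E, B4=F, B5=T, B5=F, B6=T, B6=F
every size-1 subset falls short of the 11 outcomes (best: 8/11)
size 2: inputs {1, 2} cover all 11 outcomes, and no lexicographically smaller subset of this size does

Answer: 2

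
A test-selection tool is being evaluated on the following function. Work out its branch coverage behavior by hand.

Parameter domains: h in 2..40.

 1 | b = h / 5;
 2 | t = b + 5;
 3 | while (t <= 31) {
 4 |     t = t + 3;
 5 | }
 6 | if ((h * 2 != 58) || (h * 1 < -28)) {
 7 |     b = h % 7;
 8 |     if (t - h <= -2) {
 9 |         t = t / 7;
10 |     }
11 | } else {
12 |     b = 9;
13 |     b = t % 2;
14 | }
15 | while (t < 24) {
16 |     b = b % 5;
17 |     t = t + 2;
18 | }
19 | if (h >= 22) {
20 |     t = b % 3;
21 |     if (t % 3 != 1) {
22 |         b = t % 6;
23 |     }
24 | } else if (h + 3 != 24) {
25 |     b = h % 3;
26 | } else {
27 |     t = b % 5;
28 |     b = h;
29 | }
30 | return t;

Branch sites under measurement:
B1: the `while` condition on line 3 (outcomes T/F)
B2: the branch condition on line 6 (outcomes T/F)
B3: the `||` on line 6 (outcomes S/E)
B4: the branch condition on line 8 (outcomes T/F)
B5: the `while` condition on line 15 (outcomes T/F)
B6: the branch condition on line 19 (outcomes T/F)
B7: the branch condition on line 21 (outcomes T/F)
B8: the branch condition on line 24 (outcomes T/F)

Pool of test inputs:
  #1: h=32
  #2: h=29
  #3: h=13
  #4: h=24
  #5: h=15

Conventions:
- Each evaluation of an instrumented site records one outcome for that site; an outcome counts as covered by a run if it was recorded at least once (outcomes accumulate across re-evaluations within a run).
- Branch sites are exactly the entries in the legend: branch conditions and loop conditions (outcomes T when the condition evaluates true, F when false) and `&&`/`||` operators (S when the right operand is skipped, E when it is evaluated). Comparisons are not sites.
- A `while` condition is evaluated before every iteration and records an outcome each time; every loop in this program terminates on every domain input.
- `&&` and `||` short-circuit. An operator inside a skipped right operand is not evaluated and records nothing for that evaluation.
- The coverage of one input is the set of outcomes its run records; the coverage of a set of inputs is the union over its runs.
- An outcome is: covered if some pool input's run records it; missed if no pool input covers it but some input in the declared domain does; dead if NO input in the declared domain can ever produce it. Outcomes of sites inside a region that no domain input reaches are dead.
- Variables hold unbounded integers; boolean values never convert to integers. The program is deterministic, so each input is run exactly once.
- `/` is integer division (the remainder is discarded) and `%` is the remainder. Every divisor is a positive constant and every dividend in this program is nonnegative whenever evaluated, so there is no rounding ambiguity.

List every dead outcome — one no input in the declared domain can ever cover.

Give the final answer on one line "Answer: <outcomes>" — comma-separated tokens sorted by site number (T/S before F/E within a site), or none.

sweeping the full domain (39 inputs) for each outcome:
  reachable outcomes have witnesses, e.g. B1=T (e.g. h=2), B1=F (e.g. h=2), B2=T (e.g. h=2), B2=F (e.g. h=29)

Answer: none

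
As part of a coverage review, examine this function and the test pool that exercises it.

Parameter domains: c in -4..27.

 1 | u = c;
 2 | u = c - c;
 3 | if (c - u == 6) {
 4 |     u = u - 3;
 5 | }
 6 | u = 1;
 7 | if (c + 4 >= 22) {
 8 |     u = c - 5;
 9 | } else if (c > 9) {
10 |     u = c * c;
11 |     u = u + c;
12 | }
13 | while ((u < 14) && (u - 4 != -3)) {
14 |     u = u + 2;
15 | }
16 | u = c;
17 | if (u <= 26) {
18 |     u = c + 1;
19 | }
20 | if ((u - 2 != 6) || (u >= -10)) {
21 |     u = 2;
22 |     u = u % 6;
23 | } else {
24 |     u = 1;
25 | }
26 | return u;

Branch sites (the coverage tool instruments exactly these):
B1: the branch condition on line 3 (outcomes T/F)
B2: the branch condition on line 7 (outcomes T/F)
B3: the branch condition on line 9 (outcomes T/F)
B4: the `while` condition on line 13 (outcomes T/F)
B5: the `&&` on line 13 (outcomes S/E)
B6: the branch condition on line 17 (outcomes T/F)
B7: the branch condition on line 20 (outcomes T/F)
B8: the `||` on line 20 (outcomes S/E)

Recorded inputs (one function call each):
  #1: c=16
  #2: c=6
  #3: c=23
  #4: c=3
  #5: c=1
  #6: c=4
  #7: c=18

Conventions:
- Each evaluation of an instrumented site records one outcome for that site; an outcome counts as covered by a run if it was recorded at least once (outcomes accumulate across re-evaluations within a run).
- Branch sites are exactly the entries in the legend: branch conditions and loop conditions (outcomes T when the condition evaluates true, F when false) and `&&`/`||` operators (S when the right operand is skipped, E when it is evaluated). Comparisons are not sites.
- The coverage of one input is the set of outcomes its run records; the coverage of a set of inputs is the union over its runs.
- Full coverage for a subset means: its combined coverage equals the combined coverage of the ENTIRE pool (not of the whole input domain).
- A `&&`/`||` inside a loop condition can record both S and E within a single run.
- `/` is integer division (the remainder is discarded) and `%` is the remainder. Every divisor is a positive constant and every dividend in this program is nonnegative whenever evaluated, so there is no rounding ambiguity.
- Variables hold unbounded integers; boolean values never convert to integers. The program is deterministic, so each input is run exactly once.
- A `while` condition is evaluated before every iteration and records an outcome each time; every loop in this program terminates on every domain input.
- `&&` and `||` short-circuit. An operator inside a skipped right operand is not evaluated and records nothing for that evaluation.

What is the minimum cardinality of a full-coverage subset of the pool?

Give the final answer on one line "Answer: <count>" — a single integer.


#1 (c=16) -> covered: B1=F, B2=F, B3=T, B4=F, B5=S, B6=T, B7=T, B8=S
#2 (c=6) -> covered: B1=T, B2=F, B3=F, B4=F, B5=E, B6=T, B7=T, B8=S
#3 (c=23) -> covered: B1=F, B2=T, B4=F, B5=S, B6=T, B7=T, B8=S
#4 (c=3) -> covered: B1=F, B2=F, B3=F, B4=F, B5=E, B6=T, B7=T, B8=S
#5 (c=1) -> covered: B1=F, B2=F, B3=F, B4=F, B5=E, B6=T, B7=T, B8=S
#6 (c=4) -> covered: B1=F, B2=F, B3=F, B4=F, B5=E, B6=T, B7=T, B8=S
#7 (c=18) -> covered: B1=F, B2=T, B4=T, B4=F, B5=S, B5=E, B6=T, B7=T, B8=S
together the pool reaches 13 outcomes: B1=T, B1=F, B2=T, B2=F, B3=T, B3=F, B4=T, B4=F, B5=S, B5=E, B6=T, B7=T, B8=S
every size-1 subset falls short of the 13 outcomes (best: 9/13)
every size-2 subset falls short of the 13 outcomes (best: 12/13)
at size 3, {1, 2, 7} reaches all 13 outcomes; every lexicographically earlier size-3 subset fails
Answer: 3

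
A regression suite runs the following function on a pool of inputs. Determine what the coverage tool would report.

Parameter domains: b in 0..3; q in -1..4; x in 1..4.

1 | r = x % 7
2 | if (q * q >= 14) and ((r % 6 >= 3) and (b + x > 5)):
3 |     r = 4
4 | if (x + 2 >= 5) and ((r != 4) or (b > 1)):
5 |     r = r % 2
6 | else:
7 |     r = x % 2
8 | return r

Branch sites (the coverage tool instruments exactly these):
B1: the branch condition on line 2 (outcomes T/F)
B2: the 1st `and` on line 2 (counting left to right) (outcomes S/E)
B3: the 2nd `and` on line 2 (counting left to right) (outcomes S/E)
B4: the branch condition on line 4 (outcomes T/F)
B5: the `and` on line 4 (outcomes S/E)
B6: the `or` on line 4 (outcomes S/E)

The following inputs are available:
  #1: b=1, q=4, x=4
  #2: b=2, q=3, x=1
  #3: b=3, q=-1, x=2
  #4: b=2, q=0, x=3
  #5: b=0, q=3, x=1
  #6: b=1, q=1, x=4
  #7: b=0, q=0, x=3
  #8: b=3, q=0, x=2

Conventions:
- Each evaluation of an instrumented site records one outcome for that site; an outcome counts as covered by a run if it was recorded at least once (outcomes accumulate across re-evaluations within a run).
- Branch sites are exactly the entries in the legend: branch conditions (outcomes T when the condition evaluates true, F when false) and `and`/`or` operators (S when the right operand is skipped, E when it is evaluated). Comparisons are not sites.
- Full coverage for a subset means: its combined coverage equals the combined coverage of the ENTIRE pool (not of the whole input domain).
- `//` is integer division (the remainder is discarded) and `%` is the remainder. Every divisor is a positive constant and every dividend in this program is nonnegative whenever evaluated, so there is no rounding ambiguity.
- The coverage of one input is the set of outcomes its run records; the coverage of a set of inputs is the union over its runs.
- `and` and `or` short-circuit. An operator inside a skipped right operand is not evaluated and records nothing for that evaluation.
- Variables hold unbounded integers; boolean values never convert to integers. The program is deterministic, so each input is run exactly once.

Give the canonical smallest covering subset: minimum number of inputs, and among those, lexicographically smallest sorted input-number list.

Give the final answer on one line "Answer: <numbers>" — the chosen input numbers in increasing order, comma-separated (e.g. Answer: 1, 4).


test 1 (b=1, q=4, x=4) fires B2->E, B3->E, B1->F, B5->E, B6->E, B4->F; hits B1=F, B2=E, B3=E, B4=F, B5=E, B6=E
test 2 (b=2, q=3, x=1) fires B2->S, B1->F, B5->S, B4->F; hits B1=F, B2=S, B4=F, B5=S
test 3 (b=3, q=-1, x=2) fires B2->S, B1->F, B5->S, B4->F; hits B1=F, B2=S, B4=F, B5=S
test 4 (b=2, q=0, x=3) fires B2->S, B1->F, B5->E, B6->S, B4->T; hits B1=F, B2=S, B4=T, B5=E, B6=S
test 5 (b=0, q=3, x=1) fires B2->S, B1->F, B5->S, B4->F; hits B1=F, B2=S, B4=F, B5=S
test 6 (b=1, q=1, x=4) fires B2->S, B1->F, B5->E, B6->E, B4->F; hits B1=F, B2=S, B4=F, B5=E, B6=E
test 7 (b=0, q=0, x=3) fires B2->S, B1->F, B5->E, B6->S, B4->T; hits B1=F, B2=S, B4=T, B5=E, B6=S
test 8 (b=3, q=0, x=2) fires B2->S, B1->F, B5->S, B4->F; hits B1=F, B2=S, B4=F, B5=S
pool-wide coverage (10 outcomes): B1=F, B2=S, B2=E, B3=E, B4=T, B4=F, B5=S, B5=E, B6=S, B6=E
every size-1 subset falls short of the 10 outcomes (best: 6/10)
every size-2 subset falls short of the 10 outcomes (best: 9/10)
at size 3, {1, 2, 4} reaches all 10 outcomes; every lexicographically earlier size-3 subset fails
Answer: 1, 2, 4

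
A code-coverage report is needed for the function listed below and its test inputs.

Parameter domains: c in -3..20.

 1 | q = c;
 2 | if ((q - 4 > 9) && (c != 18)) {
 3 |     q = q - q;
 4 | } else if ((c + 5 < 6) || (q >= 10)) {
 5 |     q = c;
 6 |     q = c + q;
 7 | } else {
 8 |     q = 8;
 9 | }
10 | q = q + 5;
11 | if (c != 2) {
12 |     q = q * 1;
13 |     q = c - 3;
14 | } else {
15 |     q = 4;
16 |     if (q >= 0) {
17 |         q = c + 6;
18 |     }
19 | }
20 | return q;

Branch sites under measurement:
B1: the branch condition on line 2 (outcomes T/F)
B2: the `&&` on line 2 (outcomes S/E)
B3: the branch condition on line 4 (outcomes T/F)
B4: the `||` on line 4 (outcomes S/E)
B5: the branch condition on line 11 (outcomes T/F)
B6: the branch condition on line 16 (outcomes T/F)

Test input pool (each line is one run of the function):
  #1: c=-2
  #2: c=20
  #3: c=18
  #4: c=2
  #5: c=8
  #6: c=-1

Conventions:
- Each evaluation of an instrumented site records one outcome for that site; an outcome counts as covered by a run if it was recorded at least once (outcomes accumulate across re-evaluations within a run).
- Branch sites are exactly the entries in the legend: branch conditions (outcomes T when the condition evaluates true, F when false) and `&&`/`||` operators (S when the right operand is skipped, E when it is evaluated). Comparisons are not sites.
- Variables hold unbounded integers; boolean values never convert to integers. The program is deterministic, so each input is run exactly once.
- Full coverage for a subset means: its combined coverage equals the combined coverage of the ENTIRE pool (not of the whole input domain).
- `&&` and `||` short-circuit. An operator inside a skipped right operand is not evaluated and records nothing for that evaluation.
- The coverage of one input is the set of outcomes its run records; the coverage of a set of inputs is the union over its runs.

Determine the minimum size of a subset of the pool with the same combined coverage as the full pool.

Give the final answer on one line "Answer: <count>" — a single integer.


#1 (c=-2) -> B2->S, B1->F, B4->S, B3->T, B5->T; covered: B1=F, B2=S, B3=T, B4=S, B5=T
#2 (c=20) -> B2->E, B1->T, B5->T; covered: B1=T, B2=E, B5=T
#3 (c=18) -> B2->E, B1->F, B4->E, B3->T, B5->T; covered: B1=F, B2=E, B3=T, B4=E, B5=T
#4 (c=2) -> B2->S, B1->F, B4->E, B3->F, B5->F, B6->T; covered: B1=F, B2=S, B3=F, B4=E, B5=F, B6=T
#5 (c=8) -> B2->S, B1->F, B4->E, B3->F, B5->T; covered: B1=F, B2=S, B3=F, B4=E, B5=T
#6 (c=-1) -> B2->S, B1->F, B4->S, B3->T, B5->T; covered: B1=F, B2=S, B3=T, B4=S, B5=T
pool-wide coverage (11 outcomes): B1=T, B1=F, B2=S, B2=E, B3=T, B3=F, B4=S, B4=E, B5=T, B5=F, B6=T
size 1 is not enough: best union over all size-1 subsets is 6/11
size 2 is not enough: best union over all size-2 subsets is 9/11
size 3: inputs {1, 2, 4} cover all 11 outcomes, and no lexicographically smaller subset of this size does
Answer: 3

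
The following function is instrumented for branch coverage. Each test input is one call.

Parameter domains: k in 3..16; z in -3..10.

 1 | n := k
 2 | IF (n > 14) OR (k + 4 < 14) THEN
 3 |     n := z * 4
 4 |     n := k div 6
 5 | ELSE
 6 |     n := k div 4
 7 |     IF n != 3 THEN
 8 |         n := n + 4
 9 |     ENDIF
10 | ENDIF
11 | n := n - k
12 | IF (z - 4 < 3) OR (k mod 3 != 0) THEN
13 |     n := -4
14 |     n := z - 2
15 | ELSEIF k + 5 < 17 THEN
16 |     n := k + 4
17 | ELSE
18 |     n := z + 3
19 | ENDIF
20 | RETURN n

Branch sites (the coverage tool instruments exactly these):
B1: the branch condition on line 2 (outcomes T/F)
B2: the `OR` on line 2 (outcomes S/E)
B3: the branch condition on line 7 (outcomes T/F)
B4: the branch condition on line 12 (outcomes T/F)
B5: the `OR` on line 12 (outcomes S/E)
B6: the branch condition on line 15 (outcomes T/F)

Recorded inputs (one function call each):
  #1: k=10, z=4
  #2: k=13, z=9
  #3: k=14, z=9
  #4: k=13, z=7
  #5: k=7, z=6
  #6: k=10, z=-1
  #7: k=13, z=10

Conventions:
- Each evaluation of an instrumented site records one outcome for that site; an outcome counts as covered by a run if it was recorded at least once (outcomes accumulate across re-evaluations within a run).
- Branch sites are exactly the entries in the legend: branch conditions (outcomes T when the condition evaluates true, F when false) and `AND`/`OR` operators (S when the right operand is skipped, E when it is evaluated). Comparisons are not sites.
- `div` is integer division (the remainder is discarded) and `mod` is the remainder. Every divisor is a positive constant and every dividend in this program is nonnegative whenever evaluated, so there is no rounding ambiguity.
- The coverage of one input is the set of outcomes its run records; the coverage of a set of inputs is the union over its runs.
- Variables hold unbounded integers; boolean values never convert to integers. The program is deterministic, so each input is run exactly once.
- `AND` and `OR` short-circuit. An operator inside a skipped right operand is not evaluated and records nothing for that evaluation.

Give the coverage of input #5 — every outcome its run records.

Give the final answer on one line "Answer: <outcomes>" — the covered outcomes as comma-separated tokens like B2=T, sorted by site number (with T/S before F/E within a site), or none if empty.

Tracing the run of input #5 (k=7, z=6):
  B2->E, B1->T, B5->S, B4->T
deduplicating events, the covered set is: B1=T, B2=E, B4=T, B5=S

Answer: B1=T, B2=E, B4=T, B5=S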